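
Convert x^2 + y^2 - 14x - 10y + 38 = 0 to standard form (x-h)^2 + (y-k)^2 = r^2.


h = -D/2 = 14/2 = 7
k = -E/2 = 10/2 = 5
r^2 = h^2 + k^2 - F = 49 + 25 - 38 = 36
r = 6

Center (7, 5), radius = 6


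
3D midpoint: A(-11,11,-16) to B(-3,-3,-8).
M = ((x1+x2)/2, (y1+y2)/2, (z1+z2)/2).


Mx = (-11- 3)/2 = -7.0000
My = (11- 3)/2 = 4.0000
Mz = (-16- 8)/2 = -12.0000

M = (-7.0000, 4.0000, -12.0000)


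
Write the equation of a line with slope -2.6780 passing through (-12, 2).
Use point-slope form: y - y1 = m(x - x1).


y - 2 = -2.6780(x + 12)
y = -2.6780x + 2 + 2.6780*(-12)
y = -2.6780x - 30.1360

y = -2.6780x - 30.1360


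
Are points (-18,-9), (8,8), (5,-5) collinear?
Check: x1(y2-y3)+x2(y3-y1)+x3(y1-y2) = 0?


-18*(8+ 5) + 8*(-5+ 9) + 5*(-9-8)
= -234 + 32 - 85 = -287

No, not collinear (determinant = -287)


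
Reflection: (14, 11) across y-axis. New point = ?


Reflection rule for y-axis: (-x, y)
(14, 11) -> (-14, 11)

(-14, 11)


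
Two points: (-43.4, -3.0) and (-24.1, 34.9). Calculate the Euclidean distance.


dx = -24.1 + 43.4 = 19.3
dy = 34.9 + 3.0 = 37.9
d = sqrt(372.49 + 1436.41) = sqrt(1808.9) = 42.5312

42.5312


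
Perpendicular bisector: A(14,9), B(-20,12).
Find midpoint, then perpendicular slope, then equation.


Midpoint = (-3, 10.5)
Slope of AB = dy/dx = 3/(-34) = -0.0882
Perp slope = -dx/dy = 34/3 = 11.3333
b = My - (perp slope)*Mx = 10.5 + (-34*(-3))/3 = 10.5 + 34.0000 = 44.5000

y = 11.3333x + 44.5000


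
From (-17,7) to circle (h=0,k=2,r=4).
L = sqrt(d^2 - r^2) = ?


d = sqrt((-17-0)^2 + (7-2)^2) = sqrt(289+25) = 17.7200
L = sqrt(314.0000 - 16) = sqrt(298.0000) = 17.2627

17.2627


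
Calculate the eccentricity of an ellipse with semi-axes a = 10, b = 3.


c = sqrt(100-9) = sqrt(91) = 9.5394
e = c/a = sqrt(91)/10 = 0.9539

e = 0.9539


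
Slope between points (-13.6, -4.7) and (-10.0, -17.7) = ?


dy = -17.7 + 4.7 = -13.0
dx = -10.0 + 13.6 = 3.6
m = -13.0/3.6 = -3.6111

m = -3.6111


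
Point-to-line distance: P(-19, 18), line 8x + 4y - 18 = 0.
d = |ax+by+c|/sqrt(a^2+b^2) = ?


|8*(-19) + 4*18 - 18| = |-98| = 98
sqrt(64 + 16) = sqrt(80) = 8.9443
d = 98/sqrt(80) = 10.9567

10.9567


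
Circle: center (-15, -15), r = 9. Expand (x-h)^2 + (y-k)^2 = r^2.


(x+ 15)^2 + (y+ 15)^2 = 9^2
D = -2h = 30, E = -2k = 30
F = h^2+k^2-r^2 = 225+225-81 = 369

x^2 + y^2 + 30x + 30y + 369 = 0


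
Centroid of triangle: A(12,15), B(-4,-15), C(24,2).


Gx = (12- 4+24)/3 = 32/3 = 10.6667
Gy = (15- 15+2)/3 = 2/3 = 0.6667

G = (10.6667, 0.6667)


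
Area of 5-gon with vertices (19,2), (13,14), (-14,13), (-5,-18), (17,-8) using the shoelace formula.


sum(xi*y_{i+1}) = 19*14 + 13*13 - 14*(-18) - 5*(-8) + 17*2 = 761
sum(yi*x_{i+1}) = 2*13 + 14*(-14) + 13*(-5) - 18*17 - 8*19 = -693
Area = |761 + 693|/2 = 1454/2 = 727.0000

727.0000 sq units


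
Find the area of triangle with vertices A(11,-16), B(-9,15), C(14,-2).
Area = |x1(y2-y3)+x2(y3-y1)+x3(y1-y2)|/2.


11*(15+ 2) = 187
-9*(-2+ 16) = -126
14*(-16-15) = -434
sum = -373
Area = |-373|/2 = 186.5000

186.5000 sq units


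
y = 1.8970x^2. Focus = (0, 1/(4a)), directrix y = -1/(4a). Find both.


a = 1.8970
1/(4a) = 0.1318
Focus = (0, 0.1318)
Directrix: y = -0.1318

Focus = (0, 0.1318), Directrix: y = -0.1318


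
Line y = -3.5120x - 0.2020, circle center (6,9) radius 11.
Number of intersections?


Substitute y = -3.5120x - 0.2020: (x-6)^2 + (-3.5120x- 0.2020-9)^2 = 121
Expand to Ax^2 + Bx + C = 0, where b-k = -9.202
A = 1+m^2 = 13.334144
B = 2(m(b-k) - h) = 2(-3.5120*(-9.202) - 6) = 52.634848
C = h^2 + (b-k)^2 - r^2 = 36 + 84.676804 - 121 = -0.323196
disc = B^2-4AC = 2770.4272 + 17.2382 = 2787.6654
disc > 0

2 intersection points


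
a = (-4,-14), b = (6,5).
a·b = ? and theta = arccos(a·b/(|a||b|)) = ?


a·b = -4*6 - 14*5 = -24 - 70 = -94
|a| = sqrt(16+196) = 14.5602
|b| = sqrt(36+25) = 7.8102
cos(theta) = -94/(sqrt(212)*sqrt(61)) = -94/sqrt(12932) = -0.826599
theta = arccos(-94/sqrt(12932)) = 145.7510 degrees

a·b = -94, theta = 145.7510 deg


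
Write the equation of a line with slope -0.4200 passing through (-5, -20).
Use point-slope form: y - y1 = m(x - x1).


y + 20 = -0.4200(x + 5)
y = -0.4200x - 20 + 0.4200*(-5)
y = -0.4200x - 22.1000

y = -0.4200x - 22.1000


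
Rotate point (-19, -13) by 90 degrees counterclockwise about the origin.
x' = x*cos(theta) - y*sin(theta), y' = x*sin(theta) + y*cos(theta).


cos(90) = 0, sin(90) = 1
x' = -19*0 + 13*1 = 13
y' = -19*1 - 13*0 = -19

(13, -19)


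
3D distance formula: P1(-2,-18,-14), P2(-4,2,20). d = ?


dx=-2, dy=20, dz=34
d = sqrt(4+400+1156) = sqrt(1560) = 39.4968

39.4968


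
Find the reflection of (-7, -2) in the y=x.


Reflection rule for y=x: (y, x)
(-7, -2) -> (-2, -7)

(-2, -7)


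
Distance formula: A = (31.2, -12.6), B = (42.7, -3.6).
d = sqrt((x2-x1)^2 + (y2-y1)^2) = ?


dx = 42.7 - 31.2 = 11.5
dy = -3.6 + 12.6 = 9.0
d = sqrt(132.25 + 81.0) = sqrt(213.25) = 14.6031

14.6031


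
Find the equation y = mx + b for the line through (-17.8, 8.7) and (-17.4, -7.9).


m = (-16.6)/(0.4) = -41.5000
b = y1 - m*x1 = 8.7 - (-16.6*(-17.8))/(0.4) = 8.7 - 738.7000 = -730.0000

y = -41.5000x - 730.0000


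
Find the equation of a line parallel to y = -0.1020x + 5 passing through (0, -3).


Parallel lines have equal slopes.
m2 = -0.1020
b2 = -3 + 0.1020*0 = -3.0000

y = -0.1020x - 3.0000


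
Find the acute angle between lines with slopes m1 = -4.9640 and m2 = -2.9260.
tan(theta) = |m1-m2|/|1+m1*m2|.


m1-m2 = -2.038
1+m1*m2 = 15.524664
tan(theta) = |-2.038/15.524664| = 0.131275
theta = arctan(|-2.038/15.524664|) = 7.4787 degrees (acute angle)

7.4787 degrees


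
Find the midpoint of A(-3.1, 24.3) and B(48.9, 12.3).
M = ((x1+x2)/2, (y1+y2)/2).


Mx = (-3.1 + 48.9)/2 = 45.8/2 = 22.9000
My = (24.3 + 12.3)/2 = 36.6/2 = 18.3000

(22.9000, 18.3000)


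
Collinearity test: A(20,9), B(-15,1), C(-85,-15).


20*(1+ 15) - 15*(-15-9) - 85*(9-1)
= 320 + 360 - 680 = 0

Yes, collinear (determinant = 0)


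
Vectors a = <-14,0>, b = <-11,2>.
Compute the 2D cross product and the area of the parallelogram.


cross = -14*2 - 0*(-11) = -28 - 0 = -28
Parallelogram area = |-28| = 28

cross = -28, parallelogram area = 28


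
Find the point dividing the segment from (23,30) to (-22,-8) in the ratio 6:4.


Px = (6*(-22) + 4*23)/10 = -40/10 = -4.0000
Py = (6*(-8) + 4*30)/10 = 72/10 = 7.2000

P = (-4.0000, 7.2000)


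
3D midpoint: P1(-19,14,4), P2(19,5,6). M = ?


Mx = (-19+19)/2 = 0
My = (14+5)/2 = 9.5000
Mz = (4+6)/2 = 5.0000

M = (0, 9.5000, 5.0000)


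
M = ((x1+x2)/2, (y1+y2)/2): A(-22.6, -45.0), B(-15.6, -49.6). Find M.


Mx = (-22.6 - 15.6)/2 = -38.2/2 = -19.1000
My = (-45.0 - 49.6)/2 = -94.6/2 = -47.3000

(-19.1000, -47.3000)


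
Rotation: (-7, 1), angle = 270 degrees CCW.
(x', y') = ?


cos(270) = 0, sin(270) = -1
x' = -7*0 - 1*(-1) = 1
y' = -7*(-1) + 1*0 = 7

(1, 7)


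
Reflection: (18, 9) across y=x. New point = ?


Reflection rule for y=x: (y, x)
(18, 9) -> (9, 18)

(9, 18)


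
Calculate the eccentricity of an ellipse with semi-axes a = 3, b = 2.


c = sqrt(9-4) = sqrt(5) = 2.2361
e = c/a = sqrt(5)/3 = 0.7454

e = 0.7454


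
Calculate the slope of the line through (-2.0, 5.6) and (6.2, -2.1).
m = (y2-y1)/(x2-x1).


dy = -2.1 - 5.6 = -7.7
dx = 6.2 + 2.0 = 8.2
m = -7.7/8.2 = -0.9390

m = -0.9390


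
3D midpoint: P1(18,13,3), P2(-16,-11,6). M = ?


Mx = (18- 16)/2 = 1.0000
My = (13- 11)/2 = 1.0000
Mz = (3+6)/2 = 4.5000

M = (1.0000, 1.0000, 4.5000)


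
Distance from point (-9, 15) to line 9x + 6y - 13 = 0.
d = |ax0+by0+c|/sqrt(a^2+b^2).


|9*(-9) + 6*15 - 13| = |-4| = 4
sqrt(81 + 36) = sqrt(117) = 10.8167
d = 4/sqrt(117) = 0.3698

0.3698


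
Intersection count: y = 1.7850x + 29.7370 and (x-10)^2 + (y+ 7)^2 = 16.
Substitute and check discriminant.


Substitute y = 1.7850x + 29.7370: (x-10)^2 + (1.7850x+29.7370+ 7)^2 = 16
Expand to Ax^2 + Bx + C = 0, where b-k = 36.737
A = 1+m^2 = 4.186225
B = 2(m(b-k) - h) = 2(1.7850*36.737 - 10) = 111.15109
C = h^2 + (b-k)^2 - r^2 = 100 + 1349.607169 - 16 = 1433.607169
disc = B^2-4AC = 12354.5648 - 24005.6087 = -11651.0439
disc < 0

0 intersection points


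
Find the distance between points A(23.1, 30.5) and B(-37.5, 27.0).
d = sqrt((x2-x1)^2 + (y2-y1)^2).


dx = -37.5 - 23.1 = -60.6
dy = 27.0 - 30.5 = -3.5
d = sqrt(3672.36 + 12.25) = sqrt(3684.61) = 60.7010

60.7010


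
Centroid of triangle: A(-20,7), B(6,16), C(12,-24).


Gx = (-20+6+12)/3 = -2/3 = -0.6667
Gy = (7+16- 24)/3 = -1/3 = -0.3333

G = (-0.6667, -0.3333)


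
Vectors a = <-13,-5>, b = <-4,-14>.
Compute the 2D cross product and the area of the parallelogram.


cross = -13*(-14) + 5*(-4) = 182 - 20 = 162
Parallelogram area = |162| = 162

cross = 162, parallelogram area = 162


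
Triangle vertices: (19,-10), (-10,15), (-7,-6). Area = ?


19*(15+ 6) = 399
-10*(-6+ 10) = -40
-7*(-10-15) = 175
sum = 534
Area = |534|/2 = 267.0000

267.0000 sq units


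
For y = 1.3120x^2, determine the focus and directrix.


a = 1.3120
1/(4a) = 0.1905
Focus = (0, 0.1905)
Directrix: y = -0.1905

Focus = (0, 0.1905), Directrix: y = -0.1905


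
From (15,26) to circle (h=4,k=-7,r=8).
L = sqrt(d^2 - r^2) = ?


d = sqrt((15-4)^2 + (26+ 7)^2) = sqrt(121+1089) = 34.7851
L = sqrt(1210.0000 - 64) = sqrt(1146.0000) = 33.8526

33.8526


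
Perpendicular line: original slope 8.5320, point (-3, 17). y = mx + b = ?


Perpendicular slope = -1/m1 = -1/8.5320 = -0.1172
b2 = y0 - m2*x0 = 17 - 3/8.5320 = 17 - 0.3516 = 16.6484

y = -0.1172x + 16.6484


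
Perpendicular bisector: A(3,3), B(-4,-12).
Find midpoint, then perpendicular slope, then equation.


Midpoint = (-0.5, -4.5)
Slope of AB = dy/dx = -15/(-7) = 2.1429
Perp slope = -dx/dy = -7/15 = -0.4667
b = My - (perp slope)*Mx = -4.5 + (-7*(-0.5))/(-15) = -4.5 - 0.2333 = -4.7333

y = -0.4667x - 4.7333


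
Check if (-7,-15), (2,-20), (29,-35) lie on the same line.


-7*(-20+ 35) + 2*(-35+ 15) + 29*(-15+ 20)
= -105 - 40 + 145 = 0

Yes, collinear (determinant = 0)


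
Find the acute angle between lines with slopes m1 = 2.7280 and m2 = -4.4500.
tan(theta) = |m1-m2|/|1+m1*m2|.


m1-m2 = 7.178
1+m1*m2 = -11.1396
tan(theta) = |7.178/(-11.1396)| = 0.644368
theta = arctan(|7.178/(-11.1396)|) = 32.7964 degrees (acute angle)

32.7964 degrees


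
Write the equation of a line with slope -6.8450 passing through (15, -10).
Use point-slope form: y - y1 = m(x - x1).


y + 10 = -6.8450(x - 15)
y = -6.8450x - 10 + 6.8450*15
y = -6.8450x + 92.6750

y = -6.8450x + 92.6750


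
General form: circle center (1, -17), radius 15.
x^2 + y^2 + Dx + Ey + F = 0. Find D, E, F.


(x-1)^2 + (y+ 17)^2 = 15^2
D = -2h = -2, E = -2k = 34
F = h^2+k^2-r^2 = 1+289-225 = 65

D = -2, E = 34, F = 65


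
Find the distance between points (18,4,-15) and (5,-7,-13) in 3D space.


dx=-13, dy=-11, dz=2
d = sqrt(169+121+4) = sqrt(294) = 17.1464

17.1464


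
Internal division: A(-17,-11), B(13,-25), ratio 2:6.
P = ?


Px = (2*13 + 6*(-17))/8 = -76/8 = -9.5000
Py = (2*(-25) + 6*(-11))/8 = -116/8 = -14.5000

P = (-9.5000, -14.5000)


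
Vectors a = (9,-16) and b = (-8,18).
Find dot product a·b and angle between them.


a·b = 9*(-8) - 16*18 = -72 - 288 = -360
|a| = sqrt(81+256) = 18.3576
|b| = sqrt(64+324) = 19.6977
cos(theta) = -360/(sqrt(337)*sqrt(388)) = -360/sqrt(130756) = -0.995570
theta = arccos(-360/sqrt(130756)) = 174.6047 degrees

a·b = -360, theta = 174.6047 deg


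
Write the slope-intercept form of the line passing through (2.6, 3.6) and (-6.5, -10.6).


m = (-14.2)/(-9.1) = 1.5604
b = y1 - m*x1 = 3.6 - (-14.2*2.6)/(-9.1) = 3.6 - 4.0571 = -0.4571

y = 1.5604x - 0.4571


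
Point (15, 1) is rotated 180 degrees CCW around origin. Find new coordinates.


cos(180) = -1, sin(180) = 0
x' = 15*(-1) - 1*0 = -15
y' = 15*0 + 1*(-1) = -1

(-15, -1)


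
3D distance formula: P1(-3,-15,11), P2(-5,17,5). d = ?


dx=-2, dy=32, dz=-6
d = sqrt(4+1024+36) = sqrt(1064) = 32.6190

32.6190


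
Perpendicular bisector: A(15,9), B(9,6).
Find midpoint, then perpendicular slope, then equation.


Midpoint = (12, 7.5)
Slope of AB = dy/dx = -3/(-6) = 0.5000
Perp slope = -dx/dy = -6/3 = -2.0000
b = My - (perp slope)*Mx = 7.5 + (-6*12)/(-3) = 7.5 + 24.0000 = 31.5000

y = -2.0000x + 31.5000


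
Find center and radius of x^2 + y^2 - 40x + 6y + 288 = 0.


h = -D/2 = 40/2 = 20
k = -E/2 = -6/2 = -3
r^2 = h^2 + k^2 - F = 400 + 9 - 288 = 121
r = 11

Center (20, -3), radius = 11


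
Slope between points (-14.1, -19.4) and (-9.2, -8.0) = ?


dy = -8.0 + 19.4 = 11.4
dx = -9.2 + 14.1 = 4.9
m = 11.4/4.9 = 2.3265

m = 2.3265


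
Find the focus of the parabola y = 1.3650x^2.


a = 1.3650
4a = 5.4600
focus = (0, 1/5.4600) = (0, 0.1832)

Focus = (0, 0.1832)


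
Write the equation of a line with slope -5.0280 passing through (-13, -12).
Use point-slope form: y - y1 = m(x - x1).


y + 12 = -5.0280(x + 13)
y = -5.0280x - 12 + 5.0280*(-13)
y = -5.0280x - 77.3640

y = -5.0280x - 77.3640


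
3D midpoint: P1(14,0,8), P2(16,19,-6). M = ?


Mx = (14+16)/2 = 15.0000
My = (0+19)/2 = 9.5000
Mz = (8- 6)/2 = 1.0000

M = (15.0000, 9.5000, 1.0000)


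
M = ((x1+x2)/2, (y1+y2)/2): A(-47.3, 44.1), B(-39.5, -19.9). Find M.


Mx = (-47.3 - 39.5)/2 = -86.8/2 = -43.4000
My = (44.1 - 19.9)/2 = 24.2/2 = 12.1000

(-43.4000, 12.1000)


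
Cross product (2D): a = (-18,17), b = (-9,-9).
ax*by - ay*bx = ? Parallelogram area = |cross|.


cross = -18*(-9) - 17*(-9) = 162 + 153 = 315
Parallelogram area = |315| = 315

cross = 315, parallelogram area = 315


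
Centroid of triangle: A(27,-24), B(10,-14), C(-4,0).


Gx = (27+10- 4)/3 = 33/3 = 11.0000
Gy = (-24- 14+0)/3 = -38/3 = -12.6667

G = (11.0000, -12.6667)


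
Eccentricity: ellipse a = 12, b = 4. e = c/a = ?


c = sqrt(144-16) = sqrt(128) = 11.3137
e = c/a = sqrt(128)/12 = 0.9428

e = 0.9428


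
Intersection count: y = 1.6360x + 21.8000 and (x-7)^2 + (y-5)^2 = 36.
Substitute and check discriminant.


Substitute y = 1.6360x + 21.8000: (x-7)^2 + (1.6360x+21.8000-5)^2 = 36
Expand to Ax^2 + Bx + C = 0, where b-k = 16.8
A = 1+m^2 = 3.676496
B = 2(m(b-k) - h) = 2(1.6360*16.8 - 7) = 40.9696
C = h^2 + (b-k)^2 - r^2 = 49 + 282.24 - 36 = 295.24
disc = B^2-4AC = 1678.5081 - 4341.7947 = -2663.2866
disc < 0

0 intersection points


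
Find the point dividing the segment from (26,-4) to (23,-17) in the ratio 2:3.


Px = (2*23 + 3*26)/5 = 124/5 = 24.8000
Py = (2*(-17) + 3*(-4))/5 = -46/5 = -9.2000

P = (24.8000, -9.2000)


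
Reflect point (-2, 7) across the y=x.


Reflection rule for y=x: (y, x)
(-2, 7) -> (7, -2)

(7, -2)


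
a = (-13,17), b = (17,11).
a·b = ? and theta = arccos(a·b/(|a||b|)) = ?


a·b = -13*17 + 17*11 = -221 + 187 = -34
|a| = sqrt(169+289) = 21.4009
|b| = sqrt(289+121) = 20.2485
cos(theta) = -34/(sqrt(458)*sqrt(410)) = -34/sqrt(187780) = -0.078461
theta = arccos(-34/sqrt(187780)) = 94.5001 degrees

a·b = -34, theta = 94.5001 deg


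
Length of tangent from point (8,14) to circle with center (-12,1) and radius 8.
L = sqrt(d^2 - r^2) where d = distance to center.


d = sqrt((8+ 12)^2 + (14-1)^2) = sqrt(400+169) = 23.8537
L = sqrt(569.0000 - 64) = sqrt(505.0000) = 22.4722

22.4722


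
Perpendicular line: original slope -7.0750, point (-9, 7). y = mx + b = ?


Perpendicular slope = -1/m1 = -1/(-7.0750) = 0.1413
b2 = y0 - m2*x0 = 7 - 9/(-7.0750) = 7 + 1.2721 = 8.2721

y = 0.1413x + 8.2721


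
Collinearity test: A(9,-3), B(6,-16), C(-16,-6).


9*(-16+ 6) + 6*(-6+ 3) - 16*(-3+ 16)
= -90 - 18 - 208 = -316

No, not collinear (determinant = -316)


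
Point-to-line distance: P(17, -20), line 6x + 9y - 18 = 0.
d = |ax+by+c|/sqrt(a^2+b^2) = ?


|6*17 + 9*(-20) - 18| = |-96| = 96
sqrt(36 + 81) = sqrt(117) = 10.8167
d = 96/sqrt(117) = 8.8752

8.8752


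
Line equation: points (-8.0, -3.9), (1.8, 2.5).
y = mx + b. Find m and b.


m = (6.4)/(9.8) = 0.6531
b = y1 - m*x1 = -3.9 - (6.4*(-8.0))/(9.8) = -3.9 + 5.2245 = 1.3245

y = 0.6531x + 1.3245


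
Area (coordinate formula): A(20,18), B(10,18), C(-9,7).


20*(18-7) = 220
10*(7-18) = -110
-9*(18-18) = 0
sum = 110
Area = |110|/2 = 55.0000

55.0000 sq units


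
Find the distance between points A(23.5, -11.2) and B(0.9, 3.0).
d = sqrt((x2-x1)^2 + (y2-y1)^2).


dx = 0.9 - 23.5 = -22.6
dy = 3.0 + 11.2 = 14.2
d = sqrt(510.76 + 201.64) = sqrt(712.4) = 26.6908

26.6908


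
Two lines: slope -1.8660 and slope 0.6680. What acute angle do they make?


m1-m2 = -2.534
1+m1*m2 = -0.246488
tan(theta) = |-2.534/(-0.246488)| = 10.280419
theta = arctan(|-2.534/(-0.246488)|) = 84.4442 degrees (acute angle)

84.4442 degrees


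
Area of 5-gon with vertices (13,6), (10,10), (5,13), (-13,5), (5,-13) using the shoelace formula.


sum(xi*y_{i+1}) = 13*10 + 10*13 + 5*5 - 13*(-13) + 5*6 = 484
sum(yi*x_{i+1}) = 6*10 + 10*5 + 13*(-13) + 5*5 - 13*13 = -203
Area = |484 + 203|/2 = 687/2 = 343.5000

343.5000 sq units


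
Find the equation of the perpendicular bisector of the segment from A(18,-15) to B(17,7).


Midpoint = (17.5, -4)
Slope of AB = dy/dx = 22/(-1) = -22.0000
Perp slope = -dx/dy = 1/22 = 0.0455
b = My - (perp slope)*Mx = -4 + (-1*17.5)/22 = -4 - 0.7955 = -4.7955

y = 0.0455x - 4.7955


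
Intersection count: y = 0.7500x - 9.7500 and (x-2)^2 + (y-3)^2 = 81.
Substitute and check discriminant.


Substitute y = 0.7500x - 9.7500: (x-2)^2 + (0.7500x- 9.7500-3)^2 = 81
Expand to Ax^2 + Bx + C = 0, where b-k = -12.75
A = 1+m^2 = 1.5625
B = 2(m(b-k) - h) = 2(0.7500*(-12.75) - 2) = -23.125
C = h^2 + (b-k)^2 - r^2 = 4 + 162.5625 - 81 = 85.5625
disc = B^2-4AC = 534.7656 - 534.7656 = 0
disc = 0

1 intersection point (tangent)


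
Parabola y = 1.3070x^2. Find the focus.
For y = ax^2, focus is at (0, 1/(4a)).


a = 1.3070
4a = 5.2280
focus = (0, 1/5.2280) = (0, 0.1913)

Focus = (0, 0.1913)


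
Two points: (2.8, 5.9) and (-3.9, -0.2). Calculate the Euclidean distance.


dx = -3.9 - 2.8 = -6.7
dy = -0.2 - 5.9 = -6.1
d = sqrt(44.89 + 37.21) = sqrt(82.1) = 9.0609

9.0609


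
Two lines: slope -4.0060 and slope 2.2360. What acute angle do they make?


m1-m2 = -6.242
1+m1*m2 = -7.957416
tan(theta) = |-6.242/(-7.957416)| = 0.784425
theta = arctan(|-6.242/(-7.957416)|) = 38.1115 degrees (acute angle)

38.1115 degrees


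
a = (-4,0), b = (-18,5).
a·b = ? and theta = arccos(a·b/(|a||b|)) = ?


a·b = -4*(-18) + 0*5 = 72 + 0 = 72
|a| = sqrt(16+0) = 4.0000
|b| = sqrt(324+25) = 18.6815
cos(theta) = 72/(sqrt(16)*sqrt(349)) = 72/sqrt(5584) = 0.963518
theta = arccos(72/sqrt(5584)) = 15.5241 degrees

a·b = 72, theta = 15.5241 deg


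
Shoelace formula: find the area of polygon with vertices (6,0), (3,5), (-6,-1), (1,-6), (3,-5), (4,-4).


sum(xi*y_{i+1}) = 6*5 + 3*(-1) - 6*(-6) + 1*(-5) + 3*(-4) + 4*0 = 46
sum(yi*x_{i+1}) = 0*3 + 5*(-6) - 1*1 - 6*3 - 5*4 - 4*6 = -93
Area = |46 + 93|/2 = 139/2 = 69.5000

69.5000 sq units


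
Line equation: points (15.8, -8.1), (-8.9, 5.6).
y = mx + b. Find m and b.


m = (13.7)/(-24.7) = -0.5547
b = y1 - m*x1 = -8.1 - (13.7*15.8)/(-24.7) = -8.1 + 8.7636 = 0.6636

y = -0.5547x + 0.6636


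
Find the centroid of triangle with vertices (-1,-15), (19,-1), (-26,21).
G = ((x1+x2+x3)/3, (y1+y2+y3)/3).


Gx = (-1+19- 26)/3 = -8/3 = -2.6667
Gy = (-15- 1+21)/3 = 5/3 = 1.6667

G = (-2.6667, 1.6667)


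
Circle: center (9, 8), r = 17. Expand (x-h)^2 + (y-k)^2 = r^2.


(x-9)^2 + (y-8)^2 = 17^2
D = -2h = -18, E = -2k = -16
F = h^2+k^2-r^2 = 81+64-289 = -144

x^2 + y^2 - 18x - 16y - 144 = 0


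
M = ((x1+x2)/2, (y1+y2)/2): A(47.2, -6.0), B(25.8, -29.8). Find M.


Mx = (47.2 + 25.8)/2 = 73.0/2 = 36.5000
My = (-6.0 - 29.8)/2 = -35.8/2 = -17.9000

(36.5000, -17.9000)


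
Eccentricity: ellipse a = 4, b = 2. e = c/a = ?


c = sqrt(16-4) = sqrt(12) = 3.4641
e = c/a = sqrt(12)/4 = 0.8660

e = 0.8660


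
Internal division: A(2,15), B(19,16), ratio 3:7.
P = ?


Px = (3*19 + 7*2)/10 = 71/10 = 7.1000
Py = (3*16 + 7*15)/10 = 153/10 = 15.3000

P = (7.1000, 15.3000)


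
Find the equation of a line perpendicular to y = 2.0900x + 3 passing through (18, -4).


Perpendicular slope = -1/m1 = -1/2.0900 = -0.4785
b2 = y0 - m2*x0 = -4 + 18/2.0900 = -4 + 8.6124 = 4.6124

y = -0.4785x + 4.6124


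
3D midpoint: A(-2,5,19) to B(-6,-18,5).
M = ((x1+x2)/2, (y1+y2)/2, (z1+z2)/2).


Mx = (-2- 6)/2 = -4.0000
My = (5- 18)/2 = -6.5000
Mz = (19+5)/2 = 12.0000

M = (-4.0000, -6.5000, 12.0000)


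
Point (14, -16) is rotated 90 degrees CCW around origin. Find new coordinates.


cos(90) = 0, sin(90) = 1
x' = 14*0 + 16*1 = 16
y' = 14*1 - 16*0 = 14

(16, 14)


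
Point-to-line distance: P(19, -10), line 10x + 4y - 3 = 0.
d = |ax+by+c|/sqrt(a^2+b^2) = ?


|10*19 + 4*(-10) - 3| = |147| = 147
sqrt(100 + 16) = sqrt(116) = 10.7703
d = 147/sqrt(116) = 13.6486

13.6486


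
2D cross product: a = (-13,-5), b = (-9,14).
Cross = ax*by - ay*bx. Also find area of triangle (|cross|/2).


cross = -13*14 + 5*(-9) = -182 - 45 = -227
Triangle area = |-227|/2 = 227/2 = 113.5000

cross = -227, triangle area = 113.5000


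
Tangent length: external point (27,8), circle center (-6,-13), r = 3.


d = sqrt((27+ 6)^2 + (8+ 13)^2) = sqrt(1089+441) = 39.1152
L = sqrt(1530.0000 - 9) = sqrt(1521.0000) = 39.0000

39.0000


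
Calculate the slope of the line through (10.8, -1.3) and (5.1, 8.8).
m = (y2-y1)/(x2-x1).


dy = 8.8 + 1.3 = 10.1
dx = 5.1 - 10.8 = -5.7
m = 10.1/(-5.7) = -1.7719

m = -1.7719


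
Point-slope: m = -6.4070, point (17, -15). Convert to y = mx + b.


y + 15 = -6.4070(x - 17)
y = -6.4070x - 15 + 6.4070*17
y = -6.4070x + 93.9190

y = -6.4070x + 93.9190


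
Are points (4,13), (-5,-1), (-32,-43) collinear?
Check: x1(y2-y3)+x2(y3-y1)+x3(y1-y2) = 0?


4*(-1+ 43) - 5*(-43-13) - 32*(13+ 1)
= 168 + 280 - 448 = 0

Yes, collinear (determinant = 0)


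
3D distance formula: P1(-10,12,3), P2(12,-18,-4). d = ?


dx=22, dy=-30, dz=-7
d = sqrt(484+900+49) = sqrt(1433) = 37.8550

37.8550


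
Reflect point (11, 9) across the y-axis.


Reflection rule for y-axis: (-x, y)
(11, 9) -> (-11, 9)

(-11, 9)


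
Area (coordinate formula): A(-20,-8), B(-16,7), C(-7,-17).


-20*(7+ 17) = -480
-16*(-17+ 8) = 144
-7*(-8-7) = 105
sum = -231
Area = |-231|/2 = 115.5000

115.5000 sq units


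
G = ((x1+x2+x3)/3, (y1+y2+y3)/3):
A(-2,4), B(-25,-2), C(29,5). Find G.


Gx = (-2- 25+29)/3 = 2/3 = 0.6667
Gy = (4- 2+5)/3 = 7/3 = 2.3333

G = (0.6667, 2.3333)


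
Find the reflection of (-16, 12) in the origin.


Reflection rule for origin: (-x, -y)
(-16, 12) -> (16, -12)

(16, -12)


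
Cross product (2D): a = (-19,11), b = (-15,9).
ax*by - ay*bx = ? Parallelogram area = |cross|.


cross = -19*9 - 11*(-15) = -171 + 165 = -6
Parallelogram area = |-6| = 6

cross = -6, parallelogram area = 6


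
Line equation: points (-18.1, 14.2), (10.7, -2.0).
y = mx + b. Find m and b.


m = (-16.2)/(28.8) = -0.5625
b = y1 - m*x1 = 14.2 - (-16.2*(-18.1))/(28.8) = 14.2 - 10.1813 = 4.0187

y = -0.5625x + 4.0187


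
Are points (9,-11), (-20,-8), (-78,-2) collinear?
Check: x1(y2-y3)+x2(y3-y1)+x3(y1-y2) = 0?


9*(-8+ 2) - 20*(-2+ 11) - 78*(-11+ 8)
= -54 - 180 + 234 = 0

Yes, collinear (determinant = 0)


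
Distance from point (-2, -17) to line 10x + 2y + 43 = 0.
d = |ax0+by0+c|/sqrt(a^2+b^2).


|10*(-2) + 2*(-17) + 43| = |-11| = 11
sqrt(100 + 4) = sqrt(104) = 10.1980
d = 11/sqrt(104) = 1.0786

1.0786


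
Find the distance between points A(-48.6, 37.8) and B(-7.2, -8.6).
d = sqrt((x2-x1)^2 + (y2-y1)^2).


dx = -7.2 + 48.6 = 41.4
dy = -8.6 - 37.8 = -46.4
d = sqrt(1713.96 + 2152.96) = sqrt(3866.92) = 62.1846

62.1846


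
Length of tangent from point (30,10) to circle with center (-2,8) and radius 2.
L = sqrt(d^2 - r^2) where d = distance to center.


d = sqrt((30+ 2)^2 + (10-8)^2) = sqrt(1024+4) = 32.0624
L = sqrt(1028.0000 - 4) = sqrt(1024.0000) = 32.0000

32.0000


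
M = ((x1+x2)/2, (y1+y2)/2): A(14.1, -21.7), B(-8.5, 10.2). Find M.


Mx = (14.1 - 8.5)/2 = 5.6/2 = 2.8000
My = (-21.7 + 10.2)/2 = -11.5/2 = -5.7500

(2.8000, -5.7500)


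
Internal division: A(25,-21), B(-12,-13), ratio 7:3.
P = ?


Px = (7*(-12) + 3*25)/10 = -9/10 = -0.9000
Py = (7*(-13) + 3*(-21))/10 = -154/10 = -15.4000

P = (-0.9000, -15.4000)


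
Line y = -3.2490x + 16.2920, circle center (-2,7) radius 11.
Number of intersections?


Substitute y = -3.2490x + 16.2920: (x+ 2)^2 + (-3.2490x+16.2920-7)^2 = 121
Expand to Ax^2 + Bx + C = 0, where b-k = 9.292
A = 1+m^2 = 11.556001
B = 2(m(b-k) - h) = 2(-3.2490*9.292 + 2) = -56.379416
C = h^2 + (b-k)^2 - r^2 = 4 + 86.341264 - 121 = -30.658736
disc = B^2-4AC = 3178.6385 + 1417.1695 = 4595.8080
disc > 0

2 intersection points


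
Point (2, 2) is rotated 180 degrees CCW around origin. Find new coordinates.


cos(180) = -1, sin(180) = 0
x' = 2*(-1) - 2*0 = -2
y' = 2*0 + 2*(-1) = -2

(-2, -2)


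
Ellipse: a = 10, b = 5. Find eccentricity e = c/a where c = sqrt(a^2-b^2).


c = sqrt(100-25) = sqrt(75) = 8.6603
e = c/a = sqrt(75)/10 = 0.8660

e = 0.8660


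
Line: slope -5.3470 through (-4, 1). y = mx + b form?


y - 1 = -5.3470(x + 4)
y = -5.3470x + 1 + 5.3470*(-4)
y = -5.3470x - 20.3880

y = -5.3470x - 20.3880


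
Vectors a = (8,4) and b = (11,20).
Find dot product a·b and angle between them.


a·b = 8*11 + 4*20 = 88 + 80 = 168
|a| = sqrt(64+16) = 8.9443
|b| = sqrt(121+400) = 22.8254
cos(theta) = 168/(sqrt(80)*sqrt(521)) = 168/sqrt(41680) = 0.822897
theta = arccos(168/sqrt(41680)) = 34.6242 degrees

a·b = 168, theta = 34.6242 deg


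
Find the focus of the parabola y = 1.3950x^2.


a = 1.3950
4a = 5.5800
focus = (0, 1/5.5800) = (0, 0.1792)

Focus = (0, 0.1792)


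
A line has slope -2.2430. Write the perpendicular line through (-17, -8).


Perpendicular slope = -1/m1 = -1/(-2.2430) = 0.4458
b2 = y0 - m2*x0 = -8 - 17/(-2.2430) = -8 + 7.5791 = -0.4209

y = 0.4458x - 0.4209


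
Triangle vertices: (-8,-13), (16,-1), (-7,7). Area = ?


-8*(-1-7) = 64
16*(7+ 13) = 320
-7*(-13+ 1) = 84
sum = 468
Area = |468|/2 = 234.0000

234.0000 sq units


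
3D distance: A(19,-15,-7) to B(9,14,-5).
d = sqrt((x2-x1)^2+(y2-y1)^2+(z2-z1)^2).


dx=-10, dy=29, dz=2
d = sqrt(100+841+4) = sqrt(945) = 30.7409

30.7409


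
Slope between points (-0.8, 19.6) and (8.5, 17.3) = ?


dy = 17.3 - 19.6 = -2.3
dx = 8.5 + 0.8 = 9.3
m = -2.3/9.3 = -0.2473

m = -0.2473


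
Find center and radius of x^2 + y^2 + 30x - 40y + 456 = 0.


h = -D/2 = -30/2 = -15
k = -E/2 = 40/2 = 20
r^2 = h^2 + k^2 - F = 225 + 400 - 456 = 169
r = 13

Center (-15, 20), radius = 13


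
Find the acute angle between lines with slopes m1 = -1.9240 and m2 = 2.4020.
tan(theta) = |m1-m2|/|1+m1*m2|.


m1-m2 = -4.326
1+m1*m2 = -3.621448
tan(theta) = |-4.326/(-3.621448)| = 1.194550
theta = arctan(|-4.326/(-3.621448)|) = 50.0661 degrees (acute angle)

50.0661 degrees


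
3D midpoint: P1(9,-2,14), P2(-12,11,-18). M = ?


Mx = (9- 12)/2 = -1.5000
My = (-2+11)/2 = 4.5000
Mz = (14- 18)/2 = -2.0000

M = (-1.5000, 4.5000, -2.0000)


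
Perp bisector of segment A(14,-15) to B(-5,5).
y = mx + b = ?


Midpoint = (4.5, -5)
Slope of AB = dy/dx = 20/(-19) = -1.0526
Perp slope = -dx/dy = 19/20 = 0.9500
b = My - (perp slope)*Mx = -5 + (-19*4.5)/20 = -5 - 4.2750 = -9.2750

y = 0.9500x - 9.2750


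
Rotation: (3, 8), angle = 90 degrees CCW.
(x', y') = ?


cos(90) = 0, sin(90) = 1
x' = 3*0 - 8*1 = -8
y' = 3*1 + 8*0 = 3

(-8, 3)


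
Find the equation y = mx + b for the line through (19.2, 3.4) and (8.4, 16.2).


m = (12.8)/(-10.8) = -1.1852
b = y1 - m*x1 = 3.4 - (12.8*19.2)/(-10.8) = 3.4 + 22.7556 = 26.1556

y = -1.1852x + 26.1556


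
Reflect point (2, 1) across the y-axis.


Reflection rule for y-axis: (-x, y)
(2, 1) -> (-2, 1)

(-2, 1)


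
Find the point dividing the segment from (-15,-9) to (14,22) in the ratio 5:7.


Px = (5*14 + 7*(-15))/12 = -35/12 = -2.9167
Py = (5*22 + 7*(-9))/12 = 47/12 = 3.9167

P = (-2.9167, 3.9167)


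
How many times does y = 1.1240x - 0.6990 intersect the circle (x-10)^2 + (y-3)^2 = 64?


Substitute y = 1.1240x - 0.6990: (x-10)^2 + (1.1240x- 0.6990-3)^2 = 64
Expand to Ax^2 + Bx + C = 0, where b-k = -3.699
A = 1+m^2 = 2.263376
B = 2(m(b-k) - h) = 2(1.1240*(-3.699) - 10) = -28.315352
C = h^2 + (b-k)^2 - r^2 = 100 + 13.682601 - 64 = 49.682601
disc = B^2-4AC = 801.7592 - 449.8016 = 351.9576
disc > 0

2 intersection points


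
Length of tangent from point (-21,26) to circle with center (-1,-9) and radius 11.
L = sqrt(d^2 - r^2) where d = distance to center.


d = sqrt((-21+ 1)^2 + (26+ 9)^2) = sqrt(400+1225) = 40.3113
L = sqrt(1625.0000 - 121) = sqrt(1504.0000) = 38.7814

38.7814


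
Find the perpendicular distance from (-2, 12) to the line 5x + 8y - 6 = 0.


|5*(-2) + 8*12 - 6| = |80| = 80
sqrt(25 + 64) = sqrt(89) = 9.4340
d = 80/sqrt(89) = 8.4800

8.4800


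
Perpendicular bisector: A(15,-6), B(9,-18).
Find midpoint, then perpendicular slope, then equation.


Midpoint = (12, -12)
Slope of AB = dy/dx = -12/(-6) = 2.0000
Perp slope = -dx/dy = -6/12 = -0.5000
b = My - (perp slope)*Mx = -12 + (-6*12)/(-12) = -12 + 6.0000 = -6.0000

y = -0.5000x - 6.0000


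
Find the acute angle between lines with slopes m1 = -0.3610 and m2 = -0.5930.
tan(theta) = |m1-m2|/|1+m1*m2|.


m1-m2 = 0.232
1+m1*m2 = 1.214073
tan(theta) = |0.232/1.214073| = 0.191092
theta = arctan(|0.232/1.214073|) = 10.8184 degrees (acute angle)

10.8184 degrees


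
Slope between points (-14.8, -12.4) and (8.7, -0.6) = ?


dy = -0.6 + 12.4 = 11.8
dx = 8.7 + 14.8 = 23.5
m = 11.8/23.5 = 0.5021

m = 0.5021


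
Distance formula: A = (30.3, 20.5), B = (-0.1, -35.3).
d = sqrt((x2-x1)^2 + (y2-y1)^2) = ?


dx = -0.1 - 30.3 = -30.4
dy = -35.3 - 20.5 = -55.8
d = sqrt(924.16 + 3113.64) = sqrt(4037.8) = 63.5437

63.5437


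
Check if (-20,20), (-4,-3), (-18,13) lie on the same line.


-20*(-3-13) - 4*(13-20) - 18*(20+ 3)
= 320 + 28 - 414 = -66

No, not collinear (determinant = -66)


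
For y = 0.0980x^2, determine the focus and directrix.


a = 0.0980
1/(4a) = 2.5510
Focus = (0, 2.5510)
Directrix: y = -2.5510

Focus = (0, 2.5510), Directrix: y = -2.5510


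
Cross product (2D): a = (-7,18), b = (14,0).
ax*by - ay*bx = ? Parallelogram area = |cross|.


cross = -7*0 - 18*14 = 0 - 252 = -252
Parallelogram area = |-252| = 252

cross = -252, parallelogram area = 252


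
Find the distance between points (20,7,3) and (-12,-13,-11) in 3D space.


dx=-32, dy=-20, dz=-14
d = sqrt(1024+400+196) = sqrt(1620) = 40.2492

40.2492


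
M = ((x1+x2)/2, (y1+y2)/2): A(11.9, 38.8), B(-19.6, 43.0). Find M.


Mx = (11.9 - 19.6)/2 = -7.7/2 = -3.8500
My = (38.8 + 43.0)/2 = 81.8/2 = 40.9000

(-3.8500, 40.9000)


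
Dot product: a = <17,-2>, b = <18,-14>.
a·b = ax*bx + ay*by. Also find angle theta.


a·b = 17*18 - 2*(-14) = 306 + 28 = 334
|a| = sqrt(289+4) = 17.1172
|b| = sqrt(324+196) = 22.8035
cos(theta) = 334/(sqrt(293)*sqrt(520)) = 334/sqrt(152360) = 0.855679
theta = arccos(334/sqrt(152360)) = 31.1651 degrees

a·b = 334, theta = 31.1651 deg


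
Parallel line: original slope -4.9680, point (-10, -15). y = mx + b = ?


Parallel lines have equal slopes.
m2 = -4.9680
b2 = -15 + 4.9680*(-10) = -64.6800

y = -4.9680x - 64.6800


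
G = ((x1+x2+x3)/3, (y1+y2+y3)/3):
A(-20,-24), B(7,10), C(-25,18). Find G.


Gx = (-20+7- 25)/3 = -38/3 = -12.6667
Gy = (-24+10+18)/3 = 4/3 = 1.3333

G = (-12.6667, 1.3333)


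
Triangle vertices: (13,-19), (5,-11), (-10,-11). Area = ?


13*(-11+ 11) = 0
5*(-11+ 19) = 40
-10*(-19+ 11) = 80
sum = 120
Area = |120|/2 = 60.0000

60.0000 sq units


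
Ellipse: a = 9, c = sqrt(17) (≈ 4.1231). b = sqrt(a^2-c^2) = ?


b^2 = 9^2 - (sqrt(17))^2 = 81 - 17 = 64
b = sqrt(64) = 8

b = 8


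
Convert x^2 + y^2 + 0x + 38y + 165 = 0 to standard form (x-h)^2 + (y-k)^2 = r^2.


h = -D/2 = 0/2 = 0
k = -E/2 = -38/2 = -19
r^2 = h^2 + k^2 - F = 0 + 361 - 165 = 196
r = 14

Center (0, -19), radius = 14


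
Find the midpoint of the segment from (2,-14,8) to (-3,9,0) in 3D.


Mx = (2- 3)/2 = -0.5000
My = (-14+9)/2 = -2.5000
Mz = (8+0)/2 = 4.0000

M = (-0.5000, -2.5000, 4.0000)


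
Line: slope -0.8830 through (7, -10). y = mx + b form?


y + 10 = -0.8830(x - 7)
y = -0.8830x - 10 + 0.8830*7
y = -0.8830x - 3.8190

y = -0.8830x - 3.8190


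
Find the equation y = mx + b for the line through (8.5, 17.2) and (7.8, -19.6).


m = (-36.8)/(-0.7) = 52.5714
b = y1 - m*x1 = 17.2 - (-36.8*8.5)/(-0.7) = 17.2 - 446.8571 = -429.6571

y = 52.5714x - 429.6571


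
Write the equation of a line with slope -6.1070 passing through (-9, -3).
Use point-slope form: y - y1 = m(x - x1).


y + 3 = -6.1070(x + 9)
y = -6.1070x - 3 + 6.1070*(-9)
y = -6.1070x - 57.9630

y = -6.1070x - 57.9630


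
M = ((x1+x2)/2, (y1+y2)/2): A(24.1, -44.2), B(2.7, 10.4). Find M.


Mx = (24.1 + 2.7)/2 = 26.8/2 = 13.4000
My = (-44.2 + 10.4)/2 = -33.8/2 = -16.9000

(13.4000, -16.9000)


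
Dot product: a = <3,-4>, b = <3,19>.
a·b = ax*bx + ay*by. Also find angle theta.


a·b = 3*3 - 4*19 = 9 - 76 = -67
|a| = sqrt(9+16) = 5.0000
|b| = sqrt(9+361) = 19.2354
cos(theta) = -67/(sqrt(25)*sqrt(370)) = -67/sqrt(9250) = -0.696633
theta = arccos(-67/sqrt(9250)) = 134.1575 degrees

a·b = -67, theta = 134.1575 deg


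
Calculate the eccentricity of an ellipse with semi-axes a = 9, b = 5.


c = sqrt(81-25) = sqrt(56) = 7.4833
e = c/a = sqrt(56)/9 = 0.8315

e = 0.8315


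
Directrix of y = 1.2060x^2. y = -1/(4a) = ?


a = 1.2060
1/(4a) = 0.2073
directrix: y = -0.2073 = -0.2073

y = -0.2073


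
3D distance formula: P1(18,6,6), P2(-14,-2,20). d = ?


dx=-32, dy=-8, dz=14
d = sqrt(1024+64+196) = sqrt(1284) = 35.8329

35.8329


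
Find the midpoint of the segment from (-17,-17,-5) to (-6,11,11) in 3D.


Mx = (-17- 6)/2 = -11.5000
My = (-17+11)/2 = -3.0000
Mz = (-5+11)/2 = 3.0000

M = (-11.5000, -3.0000, 3.0000)


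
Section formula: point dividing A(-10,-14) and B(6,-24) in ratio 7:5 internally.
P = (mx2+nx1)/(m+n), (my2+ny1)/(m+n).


Px = (7*6 + 5*(-10))/12 = -8/12 = -0.6667
Py = (7*(-24) + 5*(-14))/12 = -238/12 = -19.8333

P = (-0.6667, -19.8333)


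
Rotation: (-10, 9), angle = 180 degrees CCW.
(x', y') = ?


cos(180) = -1, sin(180) = 0
x' = -10*(-1) - 9*0 = 10
y' = -10*0 + 9*(-1) = -9

(10, -9)


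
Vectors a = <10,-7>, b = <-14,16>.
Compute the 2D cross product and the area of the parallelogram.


cross = 10*16 + 7*(-14) = 160 - 98 = 62
Parallelogram area = |62| = 62

cross = 62, parallelogram area = 62


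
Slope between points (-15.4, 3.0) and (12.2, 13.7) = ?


dy = 13.7 - 3.0 = 10.7
dx = 12.2 + 15.4 = 27.6
m = 10.7/27.6 = 0.3877

m = 0.3877


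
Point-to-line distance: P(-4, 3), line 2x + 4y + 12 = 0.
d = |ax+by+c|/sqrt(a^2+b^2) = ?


|2*(-4) + 4*3 + 12| = |16| = 16
sqrt(4 + 16) = sqrt(20) = 4.4721
d = 16/sqrt(20) = 3.5777

3.5777


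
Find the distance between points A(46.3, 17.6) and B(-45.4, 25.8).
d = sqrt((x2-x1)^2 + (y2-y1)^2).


dx = -45.4 - 46.3 = -91.7
dy = 25.8 - 17.6 = 8.2
d = sqrt(8408.89 + 67.24) = sqrt(8476.13) = 92.0659

92.0659


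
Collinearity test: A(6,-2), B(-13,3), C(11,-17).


6*(3+ 17) - 13*(-17+ 2) + 11*(-2-3)
= 120 + 195 - 55 = 260

No, not collinear (determinant = 260)


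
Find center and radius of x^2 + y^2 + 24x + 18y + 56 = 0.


h = -D/2 = -24/2 = -12
k = -E/2 = -18/2 = -9
r^2 = h^2 + k^2 - F = 144 + 81 - 56 = 169
r = 13

Center (-12, -9), radius = 13


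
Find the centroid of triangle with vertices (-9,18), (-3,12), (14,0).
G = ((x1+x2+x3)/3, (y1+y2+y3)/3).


Gx = (-9- 3+14)/3 = 2/3 = 0.6667
Gy = (18+12+0)/3 = 30/3 = 10.0000

G = (0.6667, 10.0000)


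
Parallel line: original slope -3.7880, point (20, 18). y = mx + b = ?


Parallel lines have equal slopes.
m2 = -3.7880
b2 = 18 + 3.7880*20 = 93.7600

y = -3.7880x + 93.7600


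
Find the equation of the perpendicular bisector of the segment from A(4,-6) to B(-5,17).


Midpoint = (-0.5, 5.5)
Slope of AB = dy/dx = 23/(-9) = -2.5556
Perp slope = -dx/dy = 9/23 = 0.3913
b = My - (perp slope)*Mx = 5.5 + (-9*(-0.5))/23 = 5.5 + 0.1957 = 5.6957

y = 0.3913x + 5.6957


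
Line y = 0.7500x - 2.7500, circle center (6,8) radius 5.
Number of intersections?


Substitute y = 0.7500x - 2.7500: (x-6)^2 + (0.7500x- 2.7500-8)^2 = 25
Expand to Ax^2 + Bx + C = 0, where b-k = -10.75
A = 1+m^2 = 1.5625
B = 2(m(b-k) - h) = 2(0.7500*(-10.75) - 6) = -28.125
C = h^2 + (b-k)^2 - r^2 = 36 + 115.5625 - 25 = 126.5625
disc = B^2-4AC = 791.0156 - 791.0156 = 0
disc = 0

1 intersection point (tangent)


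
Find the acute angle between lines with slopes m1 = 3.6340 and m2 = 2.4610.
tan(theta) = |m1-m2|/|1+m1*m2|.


m1-m2 = 1.173
1+m1*m2 = 9.943274
tan(theta) = |1.173/9.943274| = 0.117969
theta = arctan(|1.173/9.943274|) = 6.7280 degrees (acute angle)

6.7280 degrees


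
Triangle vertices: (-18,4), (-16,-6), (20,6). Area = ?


-18*(-6-6) = 216
-16*(6-4) = -32
20*(4+ 6) = 200
sum = 384
Area = |384|/2 = 192.0000

192.0000 sq units


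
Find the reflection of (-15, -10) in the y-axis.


Reflection rule for y-axis: (-x, y)
(-15, -10) -> (15, -10)

(15, -10)


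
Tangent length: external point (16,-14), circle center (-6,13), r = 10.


d = sqrt((16+ 6)^2 + (-14-13)^2) = sqrt(484+729) = 34.8281
L = sqrt(1213.0000 - 100) = sqrt(1113.0000) = 33.3617

33.3617


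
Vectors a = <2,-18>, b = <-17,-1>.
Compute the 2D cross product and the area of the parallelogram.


cross = 2*(-1) + 18*(-17) = -2 - 306 = -308
Parallelogram area = |-308| = 308

cross = -308, parallelogram area = 308


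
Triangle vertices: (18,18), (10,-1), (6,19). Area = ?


18*(-1-19) = -360
10*(19-18) = 10
6*(18+ 1) = 114
sum = -236
Area = |-236|/2 = 118.0000

118.0000 sq units


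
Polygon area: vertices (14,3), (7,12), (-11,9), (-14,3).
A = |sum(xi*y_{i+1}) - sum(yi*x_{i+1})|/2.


sum(xi*y_{i+1}) = 14*12 + 7*9 - 11*3 - 14*3 = 156
sum(yi*x_{i+1}) = 3*7 + 12*(-11) + 9*(-14) + 3*14 = -195
Area = |156 + 195|/2 = 351/2 = 175.5000

175.5000 sq units


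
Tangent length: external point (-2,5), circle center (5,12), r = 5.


d = sqrt((-2-5)^2 + (5-12)^2) = sqrt(49+49) = 9.8995
L = sqrt(98.0000 - 25) = sqrt(73.0000) = 8.5440

8.5440


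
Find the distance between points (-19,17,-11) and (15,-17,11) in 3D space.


dx=34, dy=-34, dz=22
d = sqrt(1156+1156+484) = sqrt(2796) = 52.8772

52.8772


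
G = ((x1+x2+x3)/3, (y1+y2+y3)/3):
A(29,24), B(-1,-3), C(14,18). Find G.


Gx = (29- 1+14)/3 = 42/3 = 14.0000
Gy = (24- 3+18)/3 = 39/3 = 13.0000

G = (14.0000, 13.0000)


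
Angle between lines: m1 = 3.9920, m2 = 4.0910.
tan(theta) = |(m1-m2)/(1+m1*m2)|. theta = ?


m1-m2 = -0.099
1+m1*m2 = 17.331272
tan(theta) = |-0.099/17.331272| = 0.005712
theta = arctan(|-0.099/17.331272|) = 0.3273 degrees (acute angle)

0.3273 degrees


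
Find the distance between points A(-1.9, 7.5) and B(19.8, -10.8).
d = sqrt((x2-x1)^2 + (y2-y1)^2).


dx = 19.8 + 1.9 = 21.7
dy = -10.8 - 7.5 = -18.3
d = sqrt(470.89 + 334.89) = sqrt(805.78) = 28.3863

28.3863


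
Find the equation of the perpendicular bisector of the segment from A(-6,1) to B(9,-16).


Midpoint = (1.5, -7.5)
Slope of AB = dy/dx = -17/15 = -1.1333
Perp slope = -dx/dy = 15/17 = 0.8824
b = My - (perp slope)*Mx = -7.5 + (15*1.5)/(-17) = -7.5 - 1.3235 = -8.8235

y = 0.8824x - 8.8235


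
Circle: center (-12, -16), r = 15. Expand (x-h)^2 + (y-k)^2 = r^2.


(x+ 12)^2 + (y+ 16)^2 = 15^2
D = -2h = 24, E = -2k = 32
F = h^2+k^2-r^2 = 144+256-225 = 175

x^2 + y^2 + 24x + 32y + 175 = 0
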